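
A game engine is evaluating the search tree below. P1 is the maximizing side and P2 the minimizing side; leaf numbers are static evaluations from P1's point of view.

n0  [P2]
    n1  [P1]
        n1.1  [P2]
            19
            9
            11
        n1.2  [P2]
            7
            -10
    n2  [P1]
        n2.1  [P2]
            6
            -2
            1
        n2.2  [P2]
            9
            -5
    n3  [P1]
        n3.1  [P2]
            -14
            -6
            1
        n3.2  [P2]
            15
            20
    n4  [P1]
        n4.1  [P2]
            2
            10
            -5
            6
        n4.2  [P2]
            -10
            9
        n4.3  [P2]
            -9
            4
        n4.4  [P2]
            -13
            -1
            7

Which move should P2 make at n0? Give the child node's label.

n1.1 (P2): min(19, 9, 11) = 9
n1.2 (P2): min(7, -10) = -10
n1 (P1): max(9, -10) = 9
n2.1 (P2): min(6, -2, 1) = -2
n2.2 (P2): min(9, -5) = -5
n2 (P1): max(-2, -5) = -2
n3.1 (P2): min(-14, -6, 1) = -14
n3.2 (P2): min(15, 20) = 15
n3 (P1): max(-14, 15) = 15
n4.1 (P2): min(2, 10, -5, 6) = -5
n4.2 (P2): min(-10, 9) = -10
n4.3 (P2): min(-9, 4) = -9
n4.4 (P2): min(-13, -1, 7) = -13
n4 (P1): max(-5, -10, -9, -13) = -5
n0 (P2): min(9, -2, 15, -5) = -5
P2 at n0 wants the lowest of {n1=9, n2=-2, n3=15, n4=-5}, so chooses n4.

n4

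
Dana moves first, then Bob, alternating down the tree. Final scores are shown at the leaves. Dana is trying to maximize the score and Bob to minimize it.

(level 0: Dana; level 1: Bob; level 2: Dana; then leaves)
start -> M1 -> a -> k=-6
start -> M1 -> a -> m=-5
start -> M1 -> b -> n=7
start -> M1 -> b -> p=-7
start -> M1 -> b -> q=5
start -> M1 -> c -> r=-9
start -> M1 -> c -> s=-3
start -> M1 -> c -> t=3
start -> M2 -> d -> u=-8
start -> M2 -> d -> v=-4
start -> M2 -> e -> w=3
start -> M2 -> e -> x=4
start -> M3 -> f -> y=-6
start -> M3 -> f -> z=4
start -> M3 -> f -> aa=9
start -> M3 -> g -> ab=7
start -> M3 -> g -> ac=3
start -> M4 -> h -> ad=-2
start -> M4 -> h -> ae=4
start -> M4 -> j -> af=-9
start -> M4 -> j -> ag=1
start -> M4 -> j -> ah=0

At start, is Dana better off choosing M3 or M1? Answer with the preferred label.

f (Dana): max(-6, 4, 9) = 9
g (Dana): max(7, 3) = 7
M3 (Bob): min(9, 7) = 7
a (Dana): max(-6, -5) = -5
b (Dana): max(7, -7, 5) = 7
c (Dana): max(-9, -3, 3) = 3
M1 (Bob): min(-5, 7, 3) = -5
Dana prefers the higher value; M3=7, M1=-5. M3 is better since 7 > -5.

M3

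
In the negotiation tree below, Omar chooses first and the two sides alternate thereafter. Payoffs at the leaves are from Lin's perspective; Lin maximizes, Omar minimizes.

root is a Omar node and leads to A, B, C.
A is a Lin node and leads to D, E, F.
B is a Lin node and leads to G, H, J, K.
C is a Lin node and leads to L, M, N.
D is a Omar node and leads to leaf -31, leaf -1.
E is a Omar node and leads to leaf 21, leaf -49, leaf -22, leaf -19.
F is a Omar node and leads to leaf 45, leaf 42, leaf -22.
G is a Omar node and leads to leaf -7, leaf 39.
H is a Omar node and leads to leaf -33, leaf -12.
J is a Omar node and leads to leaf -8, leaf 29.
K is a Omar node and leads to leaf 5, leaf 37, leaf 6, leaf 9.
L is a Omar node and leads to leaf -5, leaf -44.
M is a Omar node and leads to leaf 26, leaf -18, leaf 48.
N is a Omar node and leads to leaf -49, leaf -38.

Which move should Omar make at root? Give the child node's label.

D (Omar): min(-31, -1) = -31
E (Omar): min(21, -49, -22, -19) = -49
F (Omar): min(45, 42, -22) = -22
A (Lin): max(-31, -49, -22) = -22
G (Omar): min(-7, 39) = -7
H (Omar): min(-33, -12) = -33
J (Omar): min(-8, 29) = -8
K (Omar): min(5, 37, 6, 9) = 5
B (Lin): max(-7, -33, -8, 5) = 5
L (Omar): min(-5, -44) = -44
M (Omar): min(26, -18, 48) = -18
N (Omar): min(-49, -38) = -49
C (Lin): max(-44, -18, -49) = -18
root (Omar): min(-22, 5, -18) = -22
Omar at root wants the lowest of {A=-22, B=5, C=-18}, so chooses A.

A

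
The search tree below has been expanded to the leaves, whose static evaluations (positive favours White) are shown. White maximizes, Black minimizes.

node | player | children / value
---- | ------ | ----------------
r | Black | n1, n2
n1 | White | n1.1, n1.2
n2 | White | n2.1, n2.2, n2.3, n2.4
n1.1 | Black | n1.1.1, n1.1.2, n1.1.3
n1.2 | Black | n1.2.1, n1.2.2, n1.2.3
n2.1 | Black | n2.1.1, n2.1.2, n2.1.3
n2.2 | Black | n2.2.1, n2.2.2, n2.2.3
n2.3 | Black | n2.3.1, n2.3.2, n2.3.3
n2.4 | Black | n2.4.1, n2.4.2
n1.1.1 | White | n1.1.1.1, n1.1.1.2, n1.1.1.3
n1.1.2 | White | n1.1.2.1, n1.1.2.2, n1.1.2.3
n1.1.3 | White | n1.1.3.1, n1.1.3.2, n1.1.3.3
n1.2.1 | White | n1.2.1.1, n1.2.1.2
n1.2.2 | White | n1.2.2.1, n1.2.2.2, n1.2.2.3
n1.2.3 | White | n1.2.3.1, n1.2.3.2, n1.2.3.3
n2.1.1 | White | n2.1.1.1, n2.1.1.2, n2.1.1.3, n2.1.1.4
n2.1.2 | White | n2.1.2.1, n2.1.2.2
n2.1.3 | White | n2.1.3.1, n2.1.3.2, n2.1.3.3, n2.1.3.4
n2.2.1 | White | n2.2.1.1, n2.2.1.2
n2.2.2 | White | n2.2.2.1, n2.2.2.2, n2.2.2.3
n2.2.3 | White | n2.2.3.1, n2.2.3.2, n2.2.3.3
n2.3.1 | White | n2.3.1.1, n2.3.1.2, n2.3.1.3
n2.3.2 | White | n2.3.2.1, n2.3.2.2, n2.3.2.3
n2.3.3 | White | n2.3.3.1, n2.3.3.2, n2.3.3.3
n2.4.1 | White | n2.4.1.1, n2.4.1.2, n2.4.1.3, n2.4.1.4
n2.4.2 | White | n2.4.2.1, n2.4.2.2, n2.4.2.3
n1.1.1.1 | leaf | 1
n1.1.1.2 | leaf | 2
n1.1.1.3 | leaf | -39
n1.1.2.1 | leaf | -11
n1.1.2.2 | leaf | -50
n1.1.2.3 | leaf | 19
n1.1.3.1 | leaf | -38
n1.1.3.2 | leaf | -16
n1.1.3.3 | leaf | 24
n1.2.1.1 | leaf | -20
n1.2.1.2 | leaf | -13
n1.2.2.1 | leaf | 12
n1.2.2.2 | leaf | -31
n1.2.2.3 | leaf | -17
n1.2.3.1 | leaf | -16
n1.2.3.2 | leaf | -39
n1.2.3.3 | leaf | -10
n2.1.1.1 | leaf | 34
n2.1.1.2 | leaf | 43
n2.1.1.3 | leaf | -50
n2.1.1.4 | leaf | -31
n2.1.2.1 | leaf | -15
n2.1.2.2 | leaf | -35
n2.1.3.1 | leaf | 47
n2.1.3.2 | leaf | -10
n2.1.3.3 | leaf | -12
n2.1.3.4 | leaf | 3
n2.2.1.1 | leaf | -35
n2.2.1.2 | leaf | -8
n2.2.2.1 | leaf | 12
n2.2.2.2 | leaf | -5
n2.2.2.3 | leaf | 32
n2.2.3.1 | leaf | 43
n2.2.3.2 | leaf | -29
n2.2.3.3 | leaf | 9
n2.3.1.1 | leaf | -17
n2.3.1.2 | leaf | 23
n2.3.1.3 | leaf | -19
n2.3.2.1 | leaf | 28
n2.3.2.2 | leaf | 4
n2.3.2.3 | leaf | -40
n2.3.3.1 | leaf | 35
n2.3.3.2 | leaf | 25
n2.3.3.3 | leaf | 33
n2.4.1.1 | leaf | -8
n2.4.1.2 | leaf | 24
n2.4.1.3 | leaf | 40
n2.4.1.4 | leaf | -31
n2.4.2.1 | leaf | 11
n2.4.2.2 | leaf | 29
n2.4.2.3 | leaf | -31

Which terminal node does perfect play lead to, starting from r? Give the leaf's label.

n1.1.1 (White): max(1, 2, -39) = 2
n1.1.2 (White): max(-11, -50, 19) = 19
n1.1.3 (White): max(-38, -16, 24) = 24
n1.1 (Black): min(2, 19, 24) = 2
n1.2.1 (White): max(-20, -13) = -13
n1.2.2 (White): max(12, -31, -17) = 12
n1.2.3 (White): max(-16, -39, -10) = -10
n1.2 (Black): min(-13, 12, -10) = -13
n1 (White): max(2, -13) = 2
n2.1.1 (White): max(34, 43, -50, -31) = 43
n2.1.2 (White): max(-15, -35) = -15
n2.1.3 (White): max(47, -10, -12, 3) = 47
n2.1 (Black): min(43, -15, 47) = -15
n2.2.1 (White): max(-35, -8) = -8
n2.2.2 (White): max(12, -5, 32) = 32
n2.2.3 (White): max(43, -29, 9) = 43
n2.2 (Black): min(-8, 32, 43) = -8
n2.3.1 (White): max(-17, 23, -19) = 23
n2.3.2 (White): max(28, 4, -40) = 28
n2.3.3 (White): max(35, 25, 33) = 35
n2.3 (Black): min(23, 28, 35) = 23
n2.4.1 (White): max(-8, 24, 40, -31) = 40
n2.4.2 (White): max(11, 29, -31) = 29
n2.4 (Black): min(40, 29) = 29
n2 (White): max(-15, -8, 23, 29) = 29
r (Black): min(2, 29) = 2
At r, Black picks n1 (lowest: 2).
At n1, White picks n1.1 (highest: 2).
At n1.1, Black picks n1.1.1 (lowest: 2).
At n1.1.1, White picks n1.1.1.2 (highest: 2).
Terminal value 2.

n1.1.1.2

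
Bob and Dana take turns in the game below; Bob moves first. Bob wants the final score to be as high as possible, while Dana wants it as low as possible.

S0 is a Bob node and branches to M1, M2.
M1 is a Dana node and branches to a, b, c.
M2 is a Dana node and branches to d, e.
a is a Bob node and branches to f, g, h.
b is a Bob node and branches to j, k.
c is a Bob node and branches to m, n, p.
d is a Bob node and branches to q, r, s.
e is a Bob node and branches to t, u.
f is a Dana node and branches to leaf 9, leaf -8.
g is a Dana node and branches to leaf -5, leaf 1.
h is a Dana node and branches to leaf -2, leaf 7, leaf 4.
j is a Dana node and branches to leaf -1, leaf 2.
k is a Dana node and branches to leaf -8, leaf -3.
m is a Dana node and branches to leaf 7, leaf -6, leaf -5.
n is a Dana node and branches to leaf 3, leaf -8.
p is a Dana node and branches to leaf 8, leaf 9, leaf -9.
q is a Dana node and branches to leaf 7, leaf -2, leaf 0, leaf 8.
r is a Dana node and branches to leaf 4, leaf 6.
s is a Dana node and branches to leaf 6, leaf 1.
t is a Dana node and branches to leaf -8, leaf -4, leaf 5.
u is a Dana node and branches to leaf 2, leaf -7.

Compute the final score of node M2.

q (Dana): min(7, -2, 0, 8) = -2
r (Dana): min(4, 6) = 4
s (Dana): min(6, 1) = 1
d (Bob): max(-2, 4, 1) = 4
t (Dana): min(-8, -4, 5) = -8
u (Dana): min(2, -7) = -7
e (Bob): max(-8, -7) = -7
M2 (Dana): min(4, -7) = -7

-7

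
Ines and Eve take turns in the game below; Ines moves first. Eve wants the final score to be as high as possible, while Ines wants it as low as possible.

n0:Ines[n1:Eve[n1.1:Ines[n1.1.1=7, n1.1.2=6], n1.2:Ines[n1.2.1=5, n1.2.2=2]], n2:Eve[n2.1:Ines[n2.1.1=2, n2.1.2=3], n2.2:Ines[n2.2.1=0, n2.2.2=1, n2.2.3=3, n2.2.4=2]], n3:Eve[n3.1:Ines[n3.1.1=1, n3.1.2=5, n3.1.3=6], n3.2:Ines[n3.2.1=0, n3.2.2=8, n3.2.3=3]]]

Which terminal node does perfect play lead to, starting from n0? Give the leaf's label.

n3.1.1

n1.1 (Ines): min(7, 6) = 6
n1.2 (Ines): min(5, 2) = 2
n1 (Eve): max(6, 2) = 6
n2.1 (Ines): min(2, 3) = 2
n2.2 (Ines): min(0, 1, 3, 2) = 0
n2 (Eve): max(2, 0) = 2
n3.1 (Ines): min(1, 5, 6) = 1
n3.2 (Ines): min(0, 8, 3) = 0
n3 (Eve): max(1, 0) = 1
n0 (Ines): min(6, 2, 1) = 1
At n0, Ines picks n3 (lowest: 1).
At n3, Eve picks n3.1 (highest: 1).
At n3.1, Ines picks n3.1.1 (lowest: 1).
Terminal value 1.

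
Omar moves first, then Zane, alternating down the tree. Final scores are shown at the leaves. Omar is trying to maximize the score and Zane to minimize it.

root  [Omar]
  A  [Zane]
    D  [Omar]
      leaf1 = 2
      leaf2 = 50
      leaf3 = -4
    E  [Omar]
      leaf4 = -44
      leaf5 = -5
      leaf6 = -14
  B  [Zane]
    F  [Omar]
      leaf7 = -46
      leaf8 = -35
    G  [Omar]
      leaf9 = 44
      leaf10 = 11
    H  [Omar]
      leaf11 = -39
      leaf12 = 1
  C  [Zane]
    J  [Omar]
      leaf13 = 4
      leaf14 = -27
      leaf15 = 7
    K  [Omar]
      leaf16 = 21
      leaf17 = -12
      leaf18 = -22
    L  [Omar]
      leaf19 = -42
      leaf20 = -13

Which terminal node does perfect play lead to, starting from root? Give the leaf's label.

D (Omar): max(2, 50, -4) = 50
E (Omar): max(-44, -5, -14) = -5
A (Zane): min(50, -5) = -5
F (Omar): max(-46, -35) = -35
G (Omar): max(44, 11) = 44
H (Omar): max(-39, 1) = 1
B (Zane): min(-35, 44, 1) = -35
J (Omar): max(4, -27, 7) = 7
K (Omar): max(21, -12, -22) = 21
L (Omar): max(-42, -13) = -13
C (Zane): min(7, 21, -13) = -13
root (Omar): max(-5, -35, -13) = -5
At root, Omar picks A (highest: -5).
At A, Zane picks E (lowest: -5).
At E, Omar picks leaf5 (highest: -5).
Terminal value -5.

leaf5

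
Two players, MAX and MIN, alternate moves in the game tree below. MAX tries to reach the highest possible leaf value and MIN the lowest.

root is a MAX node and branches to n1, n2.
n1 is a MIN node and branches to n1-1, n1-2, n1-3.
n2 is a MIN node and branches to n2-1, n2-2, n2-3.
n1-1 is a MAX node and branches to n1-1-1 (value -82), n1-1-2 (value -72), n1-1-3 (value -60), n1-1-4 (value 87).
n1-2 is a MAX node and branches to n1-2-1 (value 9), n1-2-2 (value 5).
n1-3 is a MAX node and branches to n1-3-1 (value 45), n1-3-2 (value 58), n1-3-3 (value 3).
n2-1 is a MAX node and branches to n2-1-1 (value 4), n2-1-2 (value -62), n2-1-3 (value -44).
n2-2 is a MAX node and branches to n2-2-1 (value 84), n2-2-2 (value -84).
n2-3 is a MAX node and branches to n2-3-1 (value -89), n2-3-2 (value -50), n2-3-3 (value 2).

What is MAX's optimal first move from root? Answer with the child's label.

n1

n1-1 (MAX): max(-82, -72, -60, 87) = 87
n1-2 (MAX): max(9, 5) = 9
n1-3 (MAX): max(45, 58, 3) = 58
n1 (MIN): min(87, 9, 58) = 9
n2-1 (MAX): max(4, -62, -44) = 4
n2-2 (MAX): max(84, -84) = 84
n2-3 (MAX): max(-89, -50, 2) = 2
n2 (MIN): min(4, 84, 2) = 2
root (MAX): max(9, 2) = 9
MAX at root wants the highest of {n1=9, n2=2}, so chooses n1.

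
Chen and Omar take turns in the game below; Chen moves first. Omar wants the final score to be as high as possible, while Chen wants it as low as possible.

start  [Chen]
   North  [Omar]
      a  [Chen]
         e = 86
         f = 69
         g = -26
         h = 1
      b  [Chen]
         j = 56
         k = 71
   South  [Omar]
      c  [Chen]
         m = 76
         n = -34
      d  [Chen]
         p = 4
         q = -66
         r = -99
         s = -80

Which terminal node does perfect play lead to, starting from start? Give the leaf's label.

a (Chen): min(86, 69, -26, 1) = -26
b (Chen): min(56, 71) = 56
North (Omar): max(-26, 56) = 56
c (Chen): min(76, -34) = -34
d (Chen): min(4, -66, -99, -80) = -99
South (Omar): max(-34, -99) = -34
start (Chen): min(56, -34) = -34
At start, Chen picks South (lowest: -34).
At South, Omar picks c (highest: -34).
At c, Chen picks n (lowest: -34).
Terminal value -34.

n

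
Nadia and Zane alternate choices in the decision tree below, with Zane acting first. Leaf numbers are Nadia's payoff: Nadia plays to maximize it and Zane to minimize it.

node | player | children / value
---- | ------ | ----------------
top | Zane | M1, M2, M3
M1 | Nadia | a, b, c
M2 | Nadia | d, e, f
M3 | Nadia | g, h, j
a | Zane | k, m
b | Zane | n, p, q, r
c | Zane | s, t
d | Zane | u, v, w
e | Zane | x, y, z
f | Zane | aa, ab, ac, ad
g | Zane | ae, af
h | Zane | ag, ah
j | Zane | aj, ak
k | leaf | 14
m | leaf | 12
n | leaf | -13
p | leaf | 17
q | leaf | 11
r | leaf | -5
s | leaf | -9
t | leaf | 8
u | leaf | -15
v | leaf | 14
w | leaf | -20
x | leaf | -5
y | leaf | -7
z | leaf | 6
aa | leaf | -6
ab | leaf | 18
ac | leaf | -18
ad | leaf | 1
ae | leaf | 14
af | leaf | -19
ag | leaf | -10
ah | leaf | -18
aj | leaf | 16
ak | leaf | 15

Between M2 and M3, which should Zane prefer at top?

M2

d (Zane): min(-15, 14, -20) = -20
e (Zane): min(-5, -7, 6) = -7
f (Zane): min(-6, 18, -18, 1) = -18
M2 (Nadia): max(-20, -7, -18) = -7
g (Zane): min(14, -19) = -19
h (Zane): min(-10, -18) = -18
j (Zane): min(16, 15) = 15
M3 (Nadia): max(-19, -18, 15) = 15
Zane prefers the lower value; M2=-7, M3=15. M2 is better since -7 < 15.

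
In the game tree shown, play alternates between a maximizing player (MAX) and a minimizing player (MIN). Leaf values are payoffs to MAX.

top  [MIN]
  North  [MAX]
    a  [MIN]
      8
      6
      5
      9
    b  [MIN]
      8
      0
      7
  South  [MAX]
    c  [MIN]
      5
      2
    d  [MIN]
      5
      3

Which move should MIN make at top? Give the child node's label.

South

a (MIN): min(8, 6, 5, 9) = 5
b (MIN): min(8, 0, 7) = 0
North (MAX): max(5, 0) = 5
c (MIN): min(5, 2) = 2
d (MIN): min(5, 3) = 3
South (MAX): max(2, 3) = 3
top (MIN): min(5, 3) = 3
MIN at top wants the lowest of {North=5, South=3}, so chooses South.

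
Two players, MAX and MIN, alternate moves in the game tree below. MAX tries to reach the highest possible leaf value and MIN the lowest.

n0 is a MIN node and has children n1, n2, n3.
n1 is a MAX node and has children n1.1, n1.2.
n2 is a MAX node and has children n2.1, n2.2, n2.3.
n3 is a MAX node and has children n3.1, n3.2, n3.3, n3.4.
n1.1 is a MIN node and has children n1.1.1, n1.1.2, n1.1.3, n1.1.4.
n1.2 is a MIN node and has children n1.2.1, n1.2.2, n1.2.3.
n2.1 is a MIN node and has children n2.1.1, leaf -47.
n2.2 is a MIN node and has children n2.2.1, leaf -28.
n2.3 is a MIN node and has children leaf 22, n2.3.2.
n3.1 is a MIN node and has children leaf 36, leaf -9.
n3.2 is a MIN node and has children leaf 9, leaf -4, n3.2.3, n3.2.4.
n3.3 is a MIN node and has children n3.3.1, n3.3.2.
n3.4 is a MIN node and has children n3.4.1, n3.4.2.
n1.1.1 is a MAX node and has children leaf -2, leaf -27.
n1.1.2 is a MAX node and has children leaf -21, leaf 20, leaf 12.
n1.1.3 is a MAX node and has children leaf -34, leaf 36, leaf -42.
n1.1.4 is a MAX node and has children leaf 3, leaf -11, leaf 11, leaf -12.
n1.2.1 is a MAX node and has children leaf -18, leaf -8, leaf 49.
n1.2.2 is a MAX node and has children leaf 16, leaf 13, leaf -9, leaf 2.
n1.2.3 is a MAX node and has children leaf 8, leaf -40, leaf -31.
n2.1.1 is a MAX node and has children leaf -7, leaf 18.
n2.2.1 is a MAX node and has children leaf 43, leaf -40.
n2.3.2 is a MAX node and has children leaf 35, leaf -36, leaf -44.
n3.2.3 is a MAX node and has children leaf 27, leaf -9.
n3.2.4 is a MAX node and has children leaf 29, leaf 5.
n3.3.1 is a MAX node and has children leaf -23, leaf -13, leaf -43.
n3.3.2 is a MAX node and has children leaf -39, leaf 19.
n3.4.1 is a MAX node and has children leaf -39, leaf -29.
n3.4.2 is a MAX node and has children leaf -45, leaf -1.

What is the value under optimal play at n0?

n1.1.1 (MAX): max(-2, -27) = -2
n1.1.2 (MAX): max(-21, 20, 12) = 20
n1.1.3 (MAX): max(-34, 36, -42) = 36
n1.1.4 (MAX): max(3, -11, 11, -12) = 11
n1.1 (MIN): min(-2, 20, 36, 11) = -2
n1.2.1 (MAX): max(-18, -8, 49) = 49
n1.2.2 (MAX): max(16, 13, -9, 2) = 16
n1.2.3 (MAX): max(8, -40, -31) = 8
n1.2 (MIN): min(49, 16, 8) = 8
n1 (MAX): max(-2, 8) = 8
n2.1.1 (MAX): max(-7, 18) = 18
n2.1 (MIN): min(18, -47) = -47
n2.2.1 (MAX): max(43, -40) = 43
n2.2 (MIN): min(43, -28) = -28
n2.3.2 (MAX): max(35, -36, -44) = 35
n2.3 (MIN): min(22, 35) = 22
n2 (MAX): max(-47, -28, 22) = 22
n3.1 (MIN): min(36, -9) = -9
n3.2.3 (MAX): max(27, -9) = 27
n3.2.4 (MAX): max(29, 5) = 29
n3.2 (MIN): min(9, -4, 27, 29) = -4
n3.3.1 (MAX): max(-23, -13, -43) = -13
n3.3.2 (MAX): max(-39, 19) = 19
n3.3 (MIN): min(-13, 19) = -13
n3.4.1 (MAX): max(-39, -29) = -29
n3.4.2 (MAX): max(-45, -1) = -1
n3.4 (MIN): min(-29, -1) = -29
n3 (MAX): max(-9, -4, -13, -29) = -4
n0 (MIN): min(8, 22, -4) = -4

-4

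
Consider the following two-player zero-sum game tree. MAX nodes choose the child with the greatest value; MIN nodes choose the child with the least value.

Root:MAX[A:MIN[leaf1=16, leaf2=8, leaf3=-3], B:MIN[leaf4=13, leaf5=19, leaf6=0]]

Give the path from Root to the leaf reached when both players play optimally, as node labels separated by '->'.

Root -> B -> leaf6

A (MIN): min(16, 8, -3) = -3
B (MIN): min(13, 19, 0) = 0
Root (MAX): max(-3, 0) = 0
At Root, MAX picks B (highest: 0).
At B, MIN picks leaf6 (lowest: 0).
Terminal value 0.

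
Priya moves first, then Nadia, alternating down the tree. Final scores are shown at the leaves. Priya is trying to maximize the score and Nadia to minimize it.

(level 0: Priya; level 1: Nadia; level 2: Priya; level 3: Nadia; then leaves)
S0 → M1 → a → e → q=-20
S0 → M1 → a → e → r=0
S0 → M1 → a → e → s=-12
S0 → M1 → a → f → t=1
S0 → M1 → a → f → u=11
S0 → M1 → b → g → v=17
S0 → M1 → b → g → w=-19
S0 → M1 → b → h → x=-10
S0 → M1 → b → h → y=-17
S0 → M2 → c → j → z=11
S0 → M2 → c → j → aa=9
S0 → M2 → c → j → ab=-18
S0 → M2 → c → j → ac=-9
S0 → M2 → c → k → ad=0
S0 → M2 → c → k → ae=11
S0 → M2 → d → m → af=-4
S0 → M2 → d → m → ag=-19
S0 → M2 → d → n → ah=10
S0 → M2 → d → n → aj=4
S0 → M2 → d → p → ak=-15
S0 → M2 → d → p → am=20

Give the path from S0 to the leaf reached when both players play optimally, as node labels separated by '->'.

S0 -> M2 -> c -> k -> ad

e (Nadia): min(-20, 0, -12) = -20
f (Nadia): min(1, 11) = 1
a (Priya): max(-20, 1) = 1
g (Nadia): min(17, -19) = -19
h (Nadia): min(-10, -17) = -17
b (Priya): max(-19, -17) = -17
M1 (Nadia): min(1, -17) = -17
j (Nadia): min(11, 9, -18, -9) = -18
k (Nadia): min(0, 11) = 0
c (Priya): max(-18, 0) = 0
m (Nadia): min(-4, -19) = -19
n (Nadia): min(10, 4) = 4
p (Nadia): min(-15, 20) = -15
d (Priya): max(-19, 4, -15) = 4
M2 (Nadia): min(0, 4) = 0
S0 (Priya): max(-17, 0) = 0
At S0, Priya picks M2 (highest: 0).
At M2, Nadia picks c (lowest: 0).
At c, Priya picks k (highest: 0).
At k, Nadia picks ad (lowest: 0).
Terminal value 0.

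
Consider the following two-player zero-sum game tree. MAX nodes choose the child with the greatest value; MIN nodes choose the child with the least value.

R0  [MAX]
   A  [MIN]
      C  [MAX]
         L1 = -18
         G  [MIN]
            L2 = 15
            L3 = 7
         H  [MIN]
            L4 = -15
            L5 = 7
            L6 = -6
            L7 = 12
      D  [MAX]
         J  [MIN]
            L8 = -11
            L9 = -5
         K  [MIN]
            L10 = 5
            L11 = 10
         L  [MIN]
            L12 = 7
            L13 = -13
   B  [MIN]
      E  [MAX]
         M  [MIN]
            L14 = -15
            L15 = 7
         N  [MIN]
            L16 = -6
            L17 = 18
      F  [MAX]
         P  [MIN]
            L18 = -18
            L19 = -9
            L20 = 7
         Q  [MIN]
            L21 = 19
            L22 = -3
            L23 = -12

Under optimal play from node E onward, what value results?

M (MIN): min(-15, 7) = -15
N (MIN): min(-6, 18) = -6
E (MAX): max(-15, -6) = -6

-6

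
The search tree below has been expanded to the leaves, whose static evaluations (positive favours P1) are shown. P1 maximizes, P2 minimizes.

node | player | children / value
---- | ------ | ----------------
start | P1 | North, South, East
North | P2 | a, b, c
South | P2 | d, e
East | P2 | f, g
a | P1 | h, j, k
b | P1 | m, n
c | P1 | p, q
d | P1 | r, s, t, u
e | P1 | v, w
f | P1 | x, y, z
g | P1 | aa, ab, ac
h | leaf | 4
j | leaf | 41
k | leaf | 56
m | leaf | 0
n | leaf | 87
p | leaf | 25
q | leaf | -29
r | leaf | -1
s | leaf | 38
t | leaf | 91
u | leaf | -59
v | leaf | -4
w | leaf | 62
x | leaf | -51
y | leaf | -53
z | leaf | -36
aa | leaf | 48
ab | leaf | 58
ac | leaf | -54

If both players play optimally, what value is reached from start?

62

a (P1): max(4, 41, 56) = 56
b (P1): max(0, 87) = 87
c (P1): max(25, -29) = 25
North (P2): min(56, 87, 25) = 25
d (P1): max(-1, 38, 91, -59) = 91
e (P1): max(-4, 62) = 62
South (P2): min(91, 62) = 62
f (P1): max(-51, -53, -36) = -36
g (P1): max(48, 58, -54) = 58
East (P2): min(-36, 58) = -36
start (P1): max(25, 62, -36) = 62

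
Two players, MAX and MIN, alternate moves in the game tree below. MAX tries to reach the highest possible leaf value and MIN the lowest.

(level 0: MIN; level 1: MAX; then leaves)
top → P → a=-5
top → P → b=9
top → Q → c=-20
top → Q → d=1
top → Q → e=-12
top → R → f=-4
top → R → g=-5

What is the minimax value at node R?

R (MAX): max(-4, -5) = -4

-4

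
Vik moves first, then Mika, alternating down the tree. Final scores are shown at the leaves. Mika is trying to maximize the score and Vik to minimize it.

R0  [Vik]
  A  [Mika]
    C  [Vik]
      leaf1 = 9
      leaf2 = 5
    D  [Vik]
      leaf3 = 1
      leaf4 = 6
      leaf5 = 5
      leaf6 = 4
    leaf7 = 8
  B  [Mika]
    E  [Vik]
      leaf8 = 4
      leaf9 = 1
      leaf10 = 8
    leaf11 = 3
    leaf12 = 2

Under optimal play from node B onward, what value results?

3

E (Vik): min(4, 1, 8) = 1
B (Mika): max(1, 3, 2) = 3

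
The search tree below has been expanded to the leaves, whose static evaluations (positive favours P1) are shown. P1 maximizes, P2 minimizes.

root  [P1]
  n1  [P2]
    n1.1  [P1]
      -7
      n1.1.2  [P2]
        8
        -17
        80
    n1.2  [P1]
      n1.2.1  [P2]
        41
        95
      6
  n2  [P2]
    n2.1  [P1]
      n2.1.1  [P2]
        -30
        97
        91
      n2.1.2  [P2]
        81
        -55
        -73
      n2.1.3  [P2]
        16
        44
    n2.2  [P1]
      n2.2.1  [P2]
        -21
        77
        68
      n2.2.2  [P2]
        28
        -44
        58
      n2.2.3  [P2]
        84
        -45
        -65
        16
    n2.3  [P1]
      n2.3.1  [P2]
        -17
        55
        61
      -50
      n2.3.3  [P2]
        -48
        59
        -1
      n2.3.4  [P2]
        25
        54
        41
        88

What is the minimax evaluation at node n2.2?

n2.2.1 (P2): min(-21, 77, 68) = -21
n2.2.2 (P2): min(28, -44, 58) = -44
n2.2.3 (P2): min(84, -45, -65, 16) = -65
n2.2 (P1): max(-21, -44, -65) = -21

-21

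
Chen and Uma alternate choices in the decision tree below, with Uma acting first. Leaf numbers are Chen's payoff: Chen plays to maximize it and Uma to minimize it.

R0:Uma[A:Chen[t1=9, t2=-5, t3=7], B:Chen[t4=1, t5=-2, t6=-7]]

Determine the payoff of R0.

1

A (Chen): max(9, -5, 7) = 9
B (Chen): max(1, -2, -7) = 1
R0 (Uma): min(9, 1) = 1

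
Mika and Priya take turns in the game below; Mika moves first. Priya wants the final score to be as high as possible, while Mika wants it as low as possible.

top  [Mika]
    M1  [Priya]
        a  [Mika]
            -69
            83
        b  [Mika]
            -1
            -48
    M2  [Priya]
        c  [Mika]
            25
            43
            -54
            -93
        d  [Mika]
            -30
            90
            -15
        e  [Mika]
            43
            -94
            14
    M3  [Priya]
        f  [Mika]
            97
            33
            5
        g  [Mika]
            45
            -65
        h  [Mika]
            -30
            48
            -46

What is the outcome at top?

-48

a (Mika): min(-69, 83) = -69
b (Mika): min(-1, -48) = -48
M1 (Priya): max(-69, -48) = -48
c (Mika): min(25, 43, -54, -93) = -93
d (Mika): min(-30, 90, -15) = -30
e (Mika): min(43, -94, 14) = -94
M2 (Priya): max(-93, -30, -94) = -30
f (Mika): min(97, 33, 5) = 5
g (Mika): min(45, -65) = -65
h (Mika): min(-30, 48, -46) = -46
M3 (Priya): max(5, -65, -46) = 5
top (Mika): min(-48, -30, 5) = -48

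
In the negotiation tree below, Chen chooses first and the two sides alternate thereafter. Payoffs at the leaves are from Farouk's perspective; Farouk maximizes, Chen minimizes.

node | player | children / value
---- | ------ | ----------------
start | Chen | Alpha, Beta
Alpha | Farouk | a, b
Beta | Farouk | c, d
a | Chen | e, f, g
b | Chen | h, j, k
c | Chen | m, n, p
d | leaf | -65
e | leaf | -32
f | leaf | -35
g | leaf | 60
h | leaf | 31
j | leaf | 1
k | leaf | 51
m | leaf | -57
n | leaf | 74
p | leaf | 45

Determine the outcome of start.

-57

a (Chen): min(-32, -35, 60) = -35
b (Chen): min(31, 1, 51) = 1
Alpha (Farouk): max(-35, 1) = 1
c (Chen): min(-57, 74, 45) = -57
Beta (Farouk): max(-57, -65) = -57
start (Chen): min(1, -57) = -57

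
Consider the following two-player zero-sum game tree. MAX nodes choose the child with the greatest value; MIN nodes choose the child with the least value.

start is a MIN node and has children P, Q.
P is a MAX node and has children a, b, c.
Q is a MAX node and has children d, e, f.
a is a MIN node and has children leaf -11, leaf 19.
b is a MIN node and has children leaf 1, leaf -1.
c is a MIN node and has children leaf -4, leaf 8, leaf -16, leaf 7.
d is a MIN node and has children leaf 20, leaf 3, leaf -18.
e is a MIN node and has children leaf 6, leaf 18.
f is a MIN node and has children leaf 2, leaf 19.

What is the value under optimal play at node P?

-1

a (MIN): min(-11, 19) = -11
b (MIN): min(1, -1) = -1
c (MIN): min(-4, 8, -16, 7) = -16
P (MAX): max(-11, -1, -16) = -1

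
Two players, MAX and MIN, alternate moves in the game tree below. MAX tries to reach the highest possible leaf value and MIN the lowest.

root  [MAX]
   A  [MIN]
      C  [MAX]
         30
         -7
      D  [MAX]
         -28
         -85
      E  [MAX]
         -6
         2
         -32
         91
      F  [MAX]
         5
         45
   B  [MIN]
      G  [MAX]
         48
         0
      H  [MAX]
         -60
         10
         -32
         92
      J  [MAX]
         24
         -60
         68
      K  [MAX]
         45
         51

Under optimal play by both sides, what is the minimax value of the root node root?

48

C (MAX): max(30, -7) = 30
D (MAX): max(-28, -85) = -28
E (MAX): max(-6, 2, -32, 91) = 91
F (MAX): max(5, 45) = 45
A (MIN): min(30, -28, 91, 45) = -28
G (MAX): max(48, 0) = 48
H (MAX): max(-60, 10, -32, 92) = 92
J (MAX): max(24, -60, 68) = 68
K (MAX): max(45, 51) = 51
B (MIN): min(48, 92, 68, 51) = 48
root (MAX): max(-28, 48) = 48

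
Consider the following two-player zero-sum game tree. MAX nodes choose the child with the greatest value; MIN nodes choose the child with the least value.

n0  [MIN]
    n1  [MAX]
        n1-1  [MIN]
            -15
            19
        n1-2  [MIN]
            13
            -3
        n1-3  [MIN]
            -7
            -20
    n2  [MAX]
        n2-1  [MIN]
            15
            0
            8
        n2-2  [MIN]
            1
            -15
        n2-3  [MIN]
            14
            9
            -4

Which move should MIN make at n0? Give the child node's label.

n1-1 (MIN): min(-15, 19) = -15
n1-2 (MIN): min(13, -3) = -3
n1-3 (MIN): min(-7, -20) = -20
n1 (MAX): max(-15, -3, -20) = -3
n2-1 (MIN): min(15, 0, 8) = 0
n2-2 (MIN): min(1, -15) = -15
n2-3 (MIN): min(14, 9, -4) = -4
n2 (MAX): max(0, -15, -4) = 0
n0 (MIN): min(-3, 0) = -3
MIN at n0 wants the lowest of {n1=-3, n2=0}, so chooses n1.

n1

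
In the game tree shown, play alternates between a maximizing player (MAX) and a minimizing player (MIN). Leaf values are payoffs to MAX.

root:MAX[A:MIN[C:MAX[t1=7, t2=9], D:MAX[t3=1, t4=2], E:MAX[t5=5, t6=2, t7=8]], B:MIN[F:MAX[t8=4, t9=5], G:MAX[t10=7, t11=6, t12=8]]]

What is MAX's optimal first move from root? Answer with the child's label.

B

C (MAX): max(7, 9) = 9
D (MAX): max(1, 2) = 2
E (MAX): max(5, 2, 8) = 8
A (MIN): min(9, 2, 8) = 2
F (MAX): max(4, 5) = 5
G (MAX): max(7, 6, 8) = 8
B (MIN): min(5, 8) = 5
root (MAX): max(2, 5) = 5
MAX at root wants the highest of {A=2, B=5}, so chooses B.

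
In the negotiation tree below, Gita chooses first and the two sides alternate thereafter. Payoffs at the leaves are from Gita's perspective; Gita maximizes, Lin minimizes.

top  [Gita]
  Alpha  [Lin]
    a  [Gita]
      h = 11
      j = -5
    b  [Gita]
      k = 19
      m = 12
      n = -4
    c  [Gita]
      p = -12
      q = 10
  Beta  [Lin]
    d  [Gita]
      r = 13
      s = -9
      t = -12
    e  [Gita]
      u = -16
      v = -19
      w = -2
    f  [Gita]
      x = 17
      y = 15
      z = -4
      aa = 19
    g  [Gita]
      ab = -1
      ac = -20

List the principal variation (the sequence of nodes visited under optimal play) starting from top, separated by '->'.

a (Gita): max(11, -5) = 11
b (Gita): max(19, 12, -4) = 19
c (Gita): max(-12, 10) = 10
Alpha (Lin): min(11, 19, 10) = 10
d (Gita): max(13, -9, -12) = 13
e (Gita): max(-16, -19, -2) = -2
f (Gita): max(17, 15, -4, 19) = 19
g (Gita): max(-1, -20) = -1
Beta (Lin): min(13, -2, 19, -1) = -2
top (Gita): max(10, -2) = 10
At top, Gita picks Alpha (highest: 10).
At Alpha, Lin picks c (lowest: 10).
At c, Gita picks q (highest: 10).
Terminal value 10.

top -> Alpha -> c -> q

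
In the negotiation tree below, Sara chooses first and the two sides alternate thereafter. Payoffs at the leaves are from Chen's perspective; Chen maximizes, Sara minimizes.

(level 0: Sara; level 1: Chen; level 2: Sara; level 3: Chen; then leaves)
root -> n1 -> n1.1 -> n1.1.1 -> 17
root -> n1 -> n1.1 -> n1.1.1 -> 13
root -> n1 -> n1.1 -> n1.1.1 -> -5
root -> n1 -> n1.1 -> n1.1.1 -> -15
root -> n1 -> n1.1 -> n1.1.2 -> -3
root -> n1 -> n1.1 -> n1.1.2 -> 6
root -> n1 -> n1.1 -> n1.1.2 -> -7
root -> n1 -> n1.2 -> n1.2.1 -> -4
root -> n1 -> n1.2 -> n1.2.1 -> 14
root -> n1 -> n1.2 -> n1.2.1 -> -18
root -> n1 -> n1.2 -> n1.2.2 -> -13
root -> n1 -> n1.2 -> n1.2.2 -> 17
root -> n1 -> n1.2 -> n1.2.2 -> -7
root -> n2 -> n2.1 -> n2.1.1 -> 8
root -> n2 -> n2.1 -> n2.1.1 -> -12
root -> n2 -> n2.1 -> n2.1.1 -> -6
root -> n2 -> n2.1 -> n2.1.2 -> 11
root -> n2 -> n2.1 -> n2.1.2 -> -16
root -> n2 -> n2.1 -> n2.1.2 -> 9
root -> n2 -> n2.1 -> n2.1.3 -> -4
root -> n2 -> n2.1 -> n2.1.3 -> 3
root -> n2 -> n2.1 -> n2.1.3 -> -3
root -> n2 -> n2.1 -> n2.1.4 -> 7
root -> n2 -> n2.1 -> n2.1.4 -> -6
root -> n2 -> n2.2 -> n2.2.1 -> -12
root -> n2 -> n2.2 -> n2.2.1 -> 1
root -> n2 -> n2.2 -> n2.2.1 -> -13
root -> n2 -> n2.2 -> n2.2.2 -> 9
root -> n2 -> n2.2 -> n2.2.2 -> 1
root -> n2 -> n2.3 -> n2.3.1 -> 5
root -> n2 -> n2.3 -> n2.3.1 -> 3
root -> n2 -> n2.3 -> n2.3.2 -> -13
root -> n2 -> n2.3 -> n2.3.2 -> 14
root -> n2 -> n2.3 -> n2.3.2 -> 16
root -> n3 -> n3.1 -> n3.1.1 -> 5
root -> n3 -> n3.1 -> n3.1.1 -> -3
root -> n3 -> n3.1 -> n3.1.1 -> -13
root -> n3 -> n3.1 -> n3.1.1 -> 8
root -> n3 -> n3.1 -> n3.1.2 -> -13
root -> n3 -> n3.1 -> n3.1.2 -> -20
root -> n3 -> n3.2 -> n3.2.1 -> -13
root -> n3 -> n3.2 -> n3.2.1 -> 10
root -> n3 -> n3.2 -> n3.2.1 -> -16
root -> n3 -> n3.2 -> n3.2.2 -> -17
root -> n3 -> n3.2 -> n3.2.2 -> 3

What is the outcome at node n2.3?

n2.3.1 (Chen): max(5, 3) = 5
n2.3.2 (Chen): max(-13, 14, 16) = 16
n2.3 (Sara): min(5, 16) = 5

5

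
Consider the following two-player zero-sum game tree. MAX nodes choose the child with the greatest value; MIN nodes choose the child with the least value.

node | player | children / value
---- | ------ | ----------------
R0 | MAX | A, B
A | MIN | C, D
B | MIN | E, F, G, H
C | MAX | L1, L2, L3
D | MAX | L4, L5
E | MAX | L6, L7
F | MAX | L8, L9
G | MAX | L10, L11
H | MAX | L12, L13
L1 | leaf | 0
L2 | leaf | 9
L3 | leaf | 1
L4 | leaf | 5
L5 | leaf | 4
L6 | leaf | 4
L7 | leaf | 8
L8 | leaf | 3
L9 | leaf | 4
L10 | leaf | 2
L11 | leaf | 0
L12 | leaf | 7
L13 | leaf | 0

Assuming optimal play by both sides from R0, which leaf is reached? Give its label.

L4

C (MAX): max(0, 9, 1) = 9
D (MAX): max(5, 4) = 5
A (MIN): min(9, 5) = 5
E (MAX): max(4, 8) = 8
F (MAX): max(3, 4) = 4
G (MAX): max(2, 0) = 2
H (MAX): max(7, 0) = 7
B (MIN): min(8, 4, 2, 7) = 2
R0 (MAX): max(5, 2) = 5
At R0, MAX picks A (highest: 5).
At A, MIN picks D (lowest: 5).
At D, MAX picks L4 (highest: 5).
Terminal value 5.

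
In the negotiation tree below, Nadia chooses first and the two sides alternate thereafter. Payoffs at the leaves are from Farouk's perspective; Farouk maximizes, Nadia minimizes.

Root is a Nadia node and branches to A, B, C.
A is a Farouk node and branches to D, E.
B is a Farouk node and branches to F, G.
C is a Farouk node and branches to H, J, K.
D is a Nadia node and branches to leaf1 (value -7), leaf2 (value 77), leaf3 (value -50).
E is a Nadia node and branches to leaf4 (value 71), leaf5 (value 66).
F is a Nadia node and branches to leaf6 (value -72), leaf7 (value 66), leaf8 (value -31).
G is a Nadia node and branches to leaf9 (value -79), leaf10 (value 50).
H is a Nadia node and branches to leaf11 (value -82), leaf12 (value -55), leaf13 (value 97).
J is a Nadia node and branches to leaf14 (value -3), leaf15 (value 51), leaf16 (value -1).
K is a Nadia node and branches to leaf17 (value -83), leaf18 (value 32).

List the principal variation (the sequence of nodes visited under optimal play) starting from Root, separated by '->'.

Root -> B -> F -> leaf6

D (Nadia): min(-7, 77, -50) = -50
E (Nadia): min(71, 66) = 66
A (Farouk): max(-50, 66) = 66
F (Nadia): min(-72, 66, -31) = -72
G (Nadia): min(-79, 50) = -79
B (Farouk): max(-72, -79) = -72
H (Nadia): min(-82, -55, 97) = -82
J (Nadia): min(-3, 51, -1) = -3
K (Nadia): min(-83, 32) = -83
C (Farouk): max(-82, -3, -83) = -3
Root (Nadia): min(66, -72, -3) = -72
At Root, Nadia picks B (lowest: -72).
At B, Farouk picks F (highest: -72).
At F, Nadia picks leaf6 (lowest: -72).
Terminal value -72.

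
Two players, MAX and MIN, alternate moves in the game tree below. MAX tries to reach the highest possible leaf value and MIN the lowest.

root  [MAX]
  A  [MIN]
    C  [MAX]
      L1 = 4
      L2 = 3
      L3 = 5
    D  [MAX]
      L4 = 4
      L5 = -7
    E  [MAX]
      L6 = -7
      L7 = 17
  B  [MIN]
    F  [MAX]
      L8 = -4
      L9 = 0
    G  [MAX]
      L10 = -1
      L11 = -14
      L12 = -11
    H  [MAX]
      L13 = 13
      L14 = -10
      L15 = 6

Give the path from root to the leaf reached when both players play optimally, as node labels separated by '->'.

C (MAX): max(4, 3, 5) = 5
D (MAX): max(4, -7) = 4
E (MAX): max(-7, 17) = 17
A (MIN): min(5, 4, 17) = 4
F (MAX): max(-4, 0) = 0
G (MAX): max(-1, -14, -11) = -1
H (MAX): max(13, -10, 6) = 13
B (MIN): min(0, -1, 13) = -1
root (MAX): max(4, -1) = 4
At root, MAX picks A (highest: 4).
At A, MIN picks D (lowest: 4).
At D, MAX picks L4 (highest: 4).
Terminal value 4.

root -> A -> D -> L4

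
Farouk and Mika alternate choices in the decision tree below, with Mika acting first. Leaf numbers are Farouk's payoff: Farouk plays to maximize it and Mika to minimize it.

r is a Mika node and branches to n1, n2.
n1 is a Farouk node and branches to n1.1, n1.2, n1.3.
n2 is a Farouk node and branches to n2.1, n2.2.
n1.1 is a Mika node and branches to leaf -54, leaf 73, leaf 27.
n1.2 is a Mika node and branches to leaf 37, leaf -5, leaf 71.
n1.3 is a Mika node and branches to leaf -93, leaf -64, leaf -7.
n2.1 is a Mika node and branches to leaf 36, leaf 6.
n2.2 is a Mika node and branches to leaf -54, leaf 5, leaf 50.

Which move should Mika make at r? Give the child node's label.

n1.1 (Mika): min(-54, 73, 27) = -54
n1.2 (Mika): min(37, -5, 71) = -5
n1.3 (Mika): min(-93, -64, -7) = -93
n1 (Farouk): max(-54, -5, -93) = -5
n2.1 (Mika): min(36, 6) = 6
n2.2 (Mika): min(-54, 5, 50) = -54
n2 (Farouk): max(6, -54) = 6
r (Mika): min(-5, 6) = -5
Mika at r wants the lowest of {n1=-5, n2=6}, so chooses n1.

n1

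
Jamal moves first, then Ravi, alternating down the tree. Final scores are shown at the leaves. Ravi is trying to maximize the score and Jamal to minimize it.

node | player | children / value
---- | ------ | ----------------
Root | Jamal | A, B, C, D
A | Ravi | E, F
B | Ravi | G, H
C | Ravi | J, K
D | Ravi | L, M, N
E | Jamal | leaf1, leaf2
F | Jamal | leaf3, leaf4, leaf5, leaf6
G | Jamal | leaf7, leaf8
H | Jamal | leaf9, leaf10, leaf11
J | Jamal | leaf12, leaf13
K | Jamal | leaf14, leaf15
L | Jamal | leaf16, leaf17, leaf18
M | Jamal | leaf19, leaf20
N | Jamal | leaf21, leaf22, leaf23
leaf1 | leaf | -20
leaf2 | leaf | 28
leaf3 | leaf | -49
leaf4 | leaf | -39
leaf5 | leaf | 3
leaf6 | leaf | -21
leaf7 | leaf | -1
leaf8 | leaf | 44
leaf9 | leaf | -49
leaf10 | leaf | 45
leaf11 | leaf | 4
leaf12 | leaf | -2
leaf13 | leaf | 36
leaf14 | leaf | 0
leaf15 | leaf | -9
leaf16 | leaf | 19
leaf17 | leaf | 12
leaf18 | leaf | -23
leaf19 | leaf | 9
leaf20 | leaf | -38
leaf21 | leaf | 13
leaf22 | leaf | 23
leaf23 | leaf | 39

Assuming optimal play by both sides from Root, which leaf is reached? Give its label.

leaf1

E (Jamal): min(-20, 28) = -20
F (Jamal): min(-49, -39, 3, -21) = -49
A (Ravi): max(-20, -49) = -20
G (Jamal): min(-1, 44) = -1
H (Jamal): min(-49, 45, 4) = -49
B (Ravi): max(-1, -49) = -1
J (Jamal): min(-2, 36) = -2
K (Jamal): min(0, -9) = -9
C (Ravi): max(-2, -9) = -2
L (Jamal): min(19, 12, -23) = -23
M (Jamal): min(9, -38) = -38
N (Jamal): min(13, 23, 39) = 13
D (Ravi): max(-23, -38, 13) = 13
Root (Jamal): min(-20, -1, -2, 13) = -20
At Root, Jamal picks A (lowest: -20).
At A, Ravi picks E (highest: -20).
At E, Jamal picks leaf1 (lowest: -20).
Terminal value -20.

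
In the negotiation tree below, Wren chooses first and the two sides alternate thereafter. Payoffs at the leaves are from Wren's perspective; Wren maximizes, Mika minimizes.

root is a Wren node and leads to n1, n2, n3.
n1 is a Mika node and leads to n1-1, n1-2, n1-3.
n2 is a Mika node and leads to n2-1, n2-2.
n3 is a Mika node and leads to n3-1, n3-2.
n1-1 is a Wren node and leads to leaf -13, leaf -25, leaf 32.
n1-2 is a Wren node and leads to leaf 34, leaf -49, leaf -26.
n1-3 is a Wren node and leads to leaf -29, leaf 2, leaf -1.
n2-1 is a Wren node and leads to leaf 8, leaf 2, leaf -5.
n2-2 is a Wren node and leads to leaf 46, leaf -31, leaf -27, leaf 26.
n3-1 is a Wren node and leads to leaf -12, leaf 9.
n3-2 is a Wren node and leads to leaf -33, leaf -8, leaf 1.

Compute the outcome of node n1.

2

n1-1 (Wren): max(-13, -25, 32) = 32
n1-2 (Wren): max(34, -49, -26) = 34
n1-3 (Wren): max(-29, 2, -1) = 2
n1 (Mika): min(32, 34, 2) = 2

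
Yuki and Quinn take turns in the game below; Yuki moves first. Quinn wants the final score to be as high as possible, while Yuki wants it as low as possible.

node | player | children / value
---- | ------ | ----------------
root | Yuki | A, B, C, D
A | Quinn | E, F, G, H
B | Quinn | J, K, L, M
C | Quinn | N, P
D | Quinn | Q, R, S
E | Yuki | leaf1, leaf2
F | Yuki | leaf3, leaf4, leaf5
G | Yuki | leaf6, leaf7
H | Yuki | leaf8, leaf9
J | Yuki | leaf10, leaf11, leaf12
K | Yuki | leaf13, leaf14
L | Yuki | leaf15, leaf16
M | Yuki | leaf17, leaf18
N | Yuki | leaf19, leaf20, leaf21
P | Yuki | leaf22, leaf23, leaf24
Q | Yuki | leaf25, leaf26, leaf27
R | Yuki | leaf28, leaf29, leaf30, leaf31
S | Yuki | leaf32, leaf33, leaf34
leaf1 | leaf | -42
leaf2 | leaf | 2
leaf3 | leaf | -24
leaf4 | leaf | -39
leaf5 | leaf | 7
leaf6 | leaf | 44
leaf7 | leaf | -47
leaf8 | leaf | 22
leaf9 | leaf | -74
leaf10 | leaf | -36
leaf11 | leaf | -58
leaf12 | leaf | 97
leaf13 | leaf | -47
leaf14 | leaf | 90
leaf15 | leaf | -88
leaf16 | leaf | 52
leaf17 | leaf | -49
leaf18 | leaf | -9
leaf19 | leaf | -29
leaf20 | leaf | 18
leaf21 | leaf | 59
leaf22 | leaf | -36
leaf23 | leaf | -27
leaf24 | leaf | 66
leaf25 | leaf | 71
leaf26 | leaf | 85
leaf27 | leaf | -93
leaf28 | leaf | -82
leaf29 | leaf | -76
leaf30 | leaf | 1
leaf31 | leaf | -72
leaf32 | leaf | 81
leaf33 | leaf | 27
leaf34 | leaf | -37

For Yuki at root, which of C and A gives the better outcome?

A

N (Yuki): min(-29, 18, 59) = -29
P (Yuki): min(-36, -27, 66) = -36
C (Quinn): max(-29, -36) = -29
E (Yuki): min(-42, 2) = -42
F (Yuki): min(-24, -39, 7) = -39
G (Yuki): min(44, -47) = -47
H (Yuki): min(22, -74) = -74
A (Quinn): max(-42, -39, -47, -74) = -39
Yuki prefers the lower value; C=-29, A=-39. A is better since -39 < -29.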